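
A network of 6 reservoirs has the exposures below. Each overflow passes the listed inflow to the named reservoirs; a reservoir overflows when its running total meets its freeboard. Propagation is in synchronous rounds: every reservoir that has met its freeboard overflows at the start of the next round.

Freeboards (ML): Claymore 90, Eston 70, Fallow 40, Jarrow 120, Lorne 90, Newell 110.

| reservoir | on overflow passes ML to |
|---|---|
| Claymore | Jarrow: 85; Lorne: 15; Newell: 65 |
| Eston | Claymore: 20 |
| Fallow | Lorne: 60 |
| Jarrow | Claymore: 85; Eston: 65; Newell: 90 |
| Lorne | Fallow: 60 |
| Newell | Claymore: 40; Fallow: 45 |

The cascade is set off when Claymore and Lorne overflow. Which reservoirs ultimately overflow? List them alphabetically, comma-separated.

Claymore, Fallow, Lorne

Round 1 — Claymore, Lorne overflow (initial).
  Fallow: +60 → 60 ≥ 40
  Jarrow: +85 → 85 < 120
  Newell: +65 → 65 < 110
Round 2 — Fallow overflows.
No further overflows.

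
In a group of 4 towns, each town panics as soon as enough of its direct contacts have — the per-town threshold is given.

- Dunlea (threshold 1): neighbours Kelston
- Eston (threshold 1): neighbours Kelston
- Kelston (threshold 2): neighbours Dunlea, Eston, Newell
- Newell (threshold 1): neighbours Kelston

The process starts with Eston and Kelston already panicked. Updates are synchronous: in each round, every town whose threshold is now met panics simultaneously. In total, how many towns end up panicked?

Round 1 — Eston, Kelston panic (initial).
Round 2 — checking thresholds:
  Dunlea: 1 of 1 neighbours ≥ 1, panics.
  Newell: 1 of 1 neighbours ≥ 1, panics.
Round 3 — no new panics; cascade stops.

4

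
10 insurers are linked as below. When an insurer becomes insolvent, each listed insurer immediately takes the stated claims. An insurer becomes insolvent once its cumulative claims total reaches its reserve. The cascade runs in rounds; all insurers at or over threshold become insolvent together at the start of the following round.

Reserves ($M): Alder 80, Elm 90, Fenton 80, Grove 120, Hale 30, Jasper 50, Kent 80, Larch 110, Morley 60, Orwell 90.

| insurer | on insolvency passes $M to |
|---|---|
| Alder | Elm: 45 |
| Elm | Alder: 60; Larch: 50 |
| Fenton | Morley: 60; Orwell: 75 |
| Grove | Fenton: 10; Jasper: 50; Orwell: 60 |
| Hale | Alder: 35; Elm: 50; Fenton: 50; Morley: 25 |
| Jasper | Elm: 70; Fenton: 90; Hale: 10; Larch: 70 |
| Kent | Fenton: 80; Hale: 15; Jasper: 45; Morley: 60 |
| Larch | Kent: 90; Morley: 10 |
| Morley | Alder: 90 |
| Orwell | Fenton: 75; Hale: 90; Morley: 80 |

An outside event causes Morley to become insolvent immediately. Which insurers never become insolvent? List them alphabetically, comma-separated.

Elm, Fenton, Grove, Hale, Jasper, Kent, Larch, Orwell

Round 1 — Morley becomes insolvent (initial).
  Alder: +90 → 90 ≥ 80
Round 2 — Alder becomes insolvent.
  Elm: +45 → 45 < 90
No further insolvencies.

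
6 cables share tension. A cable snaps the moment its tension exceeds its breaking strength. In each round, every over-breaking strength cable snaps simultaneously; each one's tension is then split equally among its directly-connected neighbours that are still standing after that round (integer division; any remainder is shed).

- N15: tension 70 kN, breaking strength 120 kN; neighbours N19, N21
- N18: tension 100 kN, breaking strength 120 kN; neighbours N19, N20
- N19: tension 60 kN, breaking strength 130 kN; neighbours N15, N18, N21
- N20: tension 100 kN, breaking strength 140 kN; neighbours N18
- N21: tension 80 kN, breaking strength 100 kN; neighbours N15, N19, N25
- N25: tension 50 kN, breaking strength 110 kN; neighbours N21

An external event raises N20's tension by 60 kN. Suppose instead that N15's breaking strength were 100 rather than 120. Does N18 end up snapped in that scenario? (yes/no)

yes

With N15's breaking strength at 100:
Round 1 — N20 at 160 > 140. N20 snaps.
  N20 sheds 160 kN to N18: 160 each.
    N18: 100+160 = 260 > 120
Round 2 — N18 snaps.
  N18 sheds 260 kN to N19: 260 each.
    N19: 60+260 = 320 > 130
Round 3 — N19 snaps.
  N19 sheds 320 kN to N15, N21: 160 each.
    N15: 70+160 = 230 > 100
    N21: 80+160 = 240 > 100
Round 4 — N15, N21 snap.
  N15 sheds 230 kN: no online neighbours, lost.
  N21 sheds 240 kN to N25: 240 each.
    N25: 50+240 = 290 > 110
Round 5 — N25 snaps.
  N25 sheds 290 kN: no online neighbours, lost.
No further breaks.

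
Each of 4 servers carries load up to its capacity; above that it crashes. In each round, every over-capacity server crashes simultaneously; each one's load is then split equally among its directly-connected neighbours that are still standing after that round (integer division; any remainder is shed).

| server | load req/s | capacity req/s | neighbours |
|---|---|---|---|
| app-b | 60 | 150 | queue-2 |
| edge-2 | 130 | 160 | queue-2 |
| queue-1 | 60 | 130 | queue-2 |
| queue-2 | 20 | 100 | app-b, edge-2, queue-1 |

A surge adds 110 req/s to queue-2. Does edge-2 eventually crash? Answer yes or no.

yes

Round 1 — queue-2 at 130 > 100. queue-2 crashes.
  queue-2 sheds 130 req/s to app-b, edge-2, queue-1: 43 each (1 lost).
    app-b: 60+43 = 103 ≤ 150
    edge-2: 130+43 = 173 > 160
    queue-1: 60+43 = 103 ≤ 130
Round 2 — edge-2 crashes.
  edge-2 sheds 173 req/s: no online neighbours, lost.
No further crashes.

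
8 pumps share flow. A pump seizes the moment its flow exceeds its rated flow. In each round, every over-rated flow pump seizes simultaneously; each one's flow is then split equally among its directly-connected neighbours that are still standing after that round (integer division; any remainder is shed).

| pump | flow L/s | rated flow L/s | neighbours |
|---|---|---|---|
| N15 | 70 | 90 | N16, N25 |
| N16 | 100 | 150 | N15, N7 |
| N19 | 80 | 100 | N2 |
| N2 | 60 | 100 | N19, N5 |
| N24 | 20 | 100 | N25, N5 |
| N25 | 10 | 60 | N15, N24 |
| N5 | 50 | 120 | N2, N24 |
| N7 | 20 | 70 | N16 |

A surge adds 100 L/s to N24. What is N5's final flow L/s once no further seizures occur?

110

Round 1 — N24 at 120 > 100. N24 seizes.
  N24 sheds 120 L/s to N25, N5: 60 each.
    N25: 10+60 = 70 > 60
    N5: 50+60 = 110 ≤ 120
Round 2 — N25 seizes.
  N25 sheds 70 L/s to N15: 70 each.
    N15: 70+70 = 140 > 90
Round 3 — N15 seizes.
  N15 sheds 140 L/s to N16: 140 each.
    N16: 100+140 = 240 > 150
Round 4 — N16 seizes.
  N16 sheds 240 L/s to N7: 240 each.
    N7: 20+240 = 260 > 70
Round 5 — N7 seizes.
  N7 sheds 260 L/s: no online neighbours, lost.
No further seizures.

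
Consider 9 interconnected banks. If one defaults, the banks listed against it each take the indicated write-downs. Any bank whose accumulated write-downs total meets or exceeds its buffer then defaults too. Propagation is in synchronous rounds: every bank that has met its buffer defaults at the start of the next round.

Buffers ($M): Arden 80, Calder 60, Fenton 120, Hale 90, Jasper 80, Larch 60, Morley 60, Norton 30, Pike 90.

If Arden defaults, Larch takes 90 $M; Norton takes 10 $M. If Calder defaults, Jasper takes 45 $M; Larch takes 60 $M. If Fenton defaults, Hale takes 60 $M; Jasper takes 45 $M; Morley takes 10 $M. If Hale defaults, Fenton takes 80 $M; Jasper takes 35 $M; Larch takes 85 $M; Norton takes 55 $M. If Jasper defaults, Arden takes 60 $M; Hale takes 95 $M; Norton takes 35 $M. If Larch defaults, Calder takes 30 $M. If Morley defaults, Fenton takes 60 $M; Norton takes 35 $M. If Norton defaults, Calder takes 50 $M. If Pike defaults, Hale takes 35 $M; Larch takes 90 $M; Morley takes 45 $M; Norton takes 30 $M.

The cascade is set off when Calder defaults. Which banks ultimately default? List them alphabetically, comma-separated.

Calder, Larch

Round 1 — Calder defaults (initial).
  Jasper: +45 → 45 < 80
  Larch: +60 → 60 ≥ 60
Round 2 — Larch defaults.
No further defaults.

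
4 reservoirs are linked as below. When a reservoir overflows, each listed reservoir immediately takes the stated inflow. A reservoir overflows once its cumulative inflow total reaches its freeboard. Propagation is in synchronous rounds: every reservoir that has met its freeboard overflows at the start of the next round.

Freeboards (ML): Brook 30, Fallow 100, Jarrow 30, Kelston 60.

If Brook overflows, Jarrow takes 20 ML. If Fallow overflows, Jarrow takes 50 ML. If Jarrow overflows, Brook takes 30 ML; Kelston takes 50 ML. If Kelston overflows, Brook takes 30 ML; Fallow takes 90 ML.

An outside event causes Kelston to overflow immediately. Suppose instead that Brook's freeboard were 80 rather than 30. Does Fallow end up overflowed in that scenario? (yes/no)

With Brook's freeboard at 80:
Round 1 — Kelston overflows (initial).
  Brook: +30 → 30 < 80
  Fallow: +90 → 90 < 100
No further overflows.

no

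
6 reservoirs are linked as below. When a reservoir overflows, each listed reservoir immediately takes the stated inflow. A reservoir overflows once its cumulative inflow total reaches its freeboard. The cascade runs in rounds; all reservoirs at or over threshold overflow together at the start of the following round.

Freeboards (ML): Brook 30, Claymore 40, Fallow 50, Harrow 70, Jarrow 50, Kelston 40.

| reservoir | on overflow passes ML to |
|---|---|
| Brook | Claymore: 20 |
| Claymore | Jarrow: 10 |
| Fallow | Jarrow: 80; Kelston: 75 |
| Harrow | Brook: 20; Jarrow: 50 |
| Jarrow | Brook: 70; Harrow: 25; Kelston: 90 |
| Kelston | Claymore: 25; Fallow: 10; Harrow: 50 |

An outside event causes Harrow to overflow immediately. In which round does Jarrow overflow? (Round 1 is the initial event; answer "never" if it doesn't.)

2

Round 1 — Harrow overflows (initial).
  Brook: +20 → 20 < 30
  Jarrow: +50 → 50 ≥ 50
Round 2 — Jarrow overflows.
  Brook: +70 → 90 ≥ 30
  Kelston: +90 → 90 ≥ 40
Round 3 — Brook, Kelston overflow.
  Claymore: +20+25 → 45 ≥ 40
  Fallow: +10 → 10 < 50
Round 4 — Claymore overflows.
No further overflows.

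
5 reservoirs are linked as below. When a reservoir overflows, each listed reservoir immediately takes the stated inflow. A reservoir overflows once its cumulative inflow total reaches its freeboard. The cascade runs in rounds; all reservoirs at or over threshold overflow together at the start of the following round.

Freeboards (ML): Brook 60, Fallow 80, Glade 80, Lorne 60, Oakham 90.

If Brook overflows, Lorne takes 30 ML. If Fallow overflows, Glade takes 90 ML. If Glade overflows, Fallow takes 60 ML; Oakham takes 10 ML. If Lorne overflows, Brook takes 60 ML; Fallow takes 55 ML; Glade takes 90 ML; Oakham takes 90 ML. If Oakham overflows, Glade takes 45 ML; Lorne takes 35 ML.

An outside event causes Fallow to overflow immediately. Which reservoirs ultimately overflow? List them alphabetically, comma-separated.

Round 1 — Fallow overflows (initial).
  Glade: +90 → 90 ≥ 80
Round 2 — Glade overflows.
  Oakham: +10 → 10 < 90
No further overflows.

Fallow, Glade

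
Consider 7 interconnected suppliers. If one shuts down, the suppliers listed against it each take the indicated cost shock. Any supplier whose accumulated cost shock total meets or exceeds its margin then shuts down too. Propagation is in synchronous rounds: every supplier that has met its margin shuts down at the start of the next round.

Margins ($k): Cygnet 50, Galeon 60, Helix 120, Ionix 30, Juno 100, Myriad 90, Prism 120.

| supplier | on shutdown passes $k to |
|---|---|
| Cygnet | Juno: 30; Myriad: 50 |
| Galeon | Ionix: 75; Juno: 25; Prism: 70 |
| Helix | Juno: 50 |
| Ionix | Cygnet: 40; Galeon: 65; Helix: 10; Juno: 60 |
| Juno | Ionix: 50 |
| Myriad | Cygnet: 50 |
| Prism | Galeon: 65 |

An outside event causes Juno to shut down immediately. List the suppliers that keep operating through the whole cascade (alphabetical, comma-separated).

Round 1 — Juno shuts down (initial).
  Ionix: +50 → 50 ≥ 30
Round 2 — Ionix shuts down.
  Cygnet: +40 → 40 < 50
  Galeon: +65 → 65 ≥ 60
  Helix: +10 → 10 < 120
Round 3 — Galeon shuts down.
  Prism: +70 → 70 < 120
No further shutdowns.

Cygnet, Helix, Myriad, Prism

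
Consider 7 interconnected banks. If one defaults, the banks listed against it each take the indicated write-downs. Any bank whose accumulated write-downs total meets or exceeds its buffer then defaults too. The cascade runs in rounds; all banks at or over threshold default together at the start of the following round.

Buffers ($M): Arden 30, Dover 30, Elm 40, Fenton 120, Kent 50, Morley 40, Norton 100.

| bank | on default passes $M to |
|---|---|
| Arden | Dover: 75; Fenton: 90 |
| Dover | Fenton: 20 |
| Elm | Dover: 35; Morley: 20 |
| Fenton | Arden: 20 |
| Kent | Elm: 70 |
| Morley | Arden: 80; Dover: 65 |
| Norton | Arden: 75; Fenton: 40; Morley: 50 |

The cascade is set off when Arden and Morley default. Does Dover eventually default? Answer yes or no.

Round 1 — Arden, Morley default (initial).
  Dover: +75+65 → 140 ≥ 30
  Fenton: +90 → 90 < 120
Round 2 — Dover defaults.
  Fenton: +20 → 110 < 120
No further defaults.

yes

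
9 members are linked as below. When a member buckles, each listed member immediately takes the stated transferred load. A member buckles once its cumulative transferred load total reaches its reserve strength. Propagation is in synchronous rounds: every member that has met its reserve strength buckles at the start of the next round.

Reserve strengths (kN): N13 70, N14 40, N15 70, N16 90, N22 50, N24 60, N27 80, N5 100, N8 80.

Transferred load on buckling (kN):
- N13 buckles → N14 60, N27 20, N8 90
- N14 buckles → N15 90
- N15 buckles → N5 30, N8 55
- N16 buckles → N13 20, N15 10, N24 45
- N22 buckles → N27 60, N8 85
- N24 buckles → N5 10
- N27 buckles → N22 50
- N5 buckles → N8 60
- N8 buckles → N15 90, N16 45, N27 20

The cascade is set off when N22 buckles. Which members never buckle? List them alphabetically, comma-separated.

Round 1 — N22 buckles (initial).
  N27: +60 → 60 < 80
  N8: +85 → 85 ≥ 80
Round 2 — N8 buckles.
  N15: +90 → 90 ≥ 70
  N16: +45 → 45 < 90
  N27: +20 → 80 ≥ 80
Round 3 — N15, N27 buckle.
  N5: +30 → 30 < 100
No further bucklings.

N13, N14, N16, N24, N5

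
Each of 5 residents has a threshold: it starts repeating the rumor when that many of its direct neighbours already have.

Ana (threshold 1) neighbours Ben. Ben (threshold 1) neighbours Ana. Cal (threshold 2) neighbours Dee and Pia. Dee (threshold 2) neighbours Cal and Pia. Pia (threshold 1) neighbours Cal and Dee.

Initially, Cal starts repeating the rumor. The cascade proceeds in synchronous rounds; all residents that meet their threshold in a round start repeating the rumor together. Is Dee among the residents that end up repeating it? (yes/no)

yes

Round 1 — Cal starts repeating the rumor (initial).
Round 2 — checking thresholds:
  Dee: 1 of 2 neighbours < 2, holds.
  Pia: 1 of 2 neighbours ≥ 1, starts repeating the rumor.
Round 3 — checking thresholds:
  Dee: 2 of 2 neighbours ≥ 2, starts repeating the rumor.
Round 4 — no new spreads; cascade stops.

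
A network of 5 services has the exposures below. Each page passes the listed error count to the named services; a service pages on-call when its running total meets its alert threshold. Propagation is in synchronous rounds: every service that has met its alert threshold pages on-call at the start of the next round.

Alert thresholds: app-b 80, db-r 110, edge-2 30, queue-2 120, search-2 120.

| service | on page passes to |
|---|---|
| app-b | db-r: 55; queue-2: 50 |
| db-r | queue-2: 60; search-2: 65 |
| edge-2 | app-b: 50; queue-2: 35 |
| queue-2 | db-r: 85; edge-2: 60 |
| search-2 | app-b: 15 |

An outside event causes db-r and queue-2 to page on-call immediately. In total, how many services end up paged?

Round 1 — db-r, queue-2 page on-call (initial).
  edge-2: +60 → 60 ≥ 30
  search-2: +65 → 65 < 120
Round 2 — edge-2 pages on-call.
  app-b: +50 → 50 < 80
No further pages.

3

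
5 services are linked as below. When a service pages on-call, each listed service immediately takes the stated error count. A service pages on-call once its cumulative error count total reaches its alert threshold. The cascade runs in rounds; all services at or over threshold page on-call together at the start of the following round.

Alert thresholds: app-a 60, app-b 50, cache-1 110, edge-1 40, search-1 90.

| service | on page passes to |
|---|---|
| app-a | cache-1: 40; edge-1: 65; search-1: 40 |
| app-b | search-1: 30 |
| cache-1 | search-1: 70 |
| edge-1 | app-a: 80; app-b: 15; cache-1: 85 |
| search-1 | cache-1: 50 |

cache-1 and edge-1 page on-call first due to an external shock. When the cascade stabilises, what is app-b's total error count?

15

Round 1 — cache-1, edge-1 page on-call (initial).
  app-a: +80 → 80 ≥ 60
  app-b: +15 → 15 < 50
  search-1: +70 → 70 < 90
Round 2 — app-a pages on-call.
  search-1: +40 → 110 ≥ 90
Round 3 — search-1 pages on-call.
No further pages.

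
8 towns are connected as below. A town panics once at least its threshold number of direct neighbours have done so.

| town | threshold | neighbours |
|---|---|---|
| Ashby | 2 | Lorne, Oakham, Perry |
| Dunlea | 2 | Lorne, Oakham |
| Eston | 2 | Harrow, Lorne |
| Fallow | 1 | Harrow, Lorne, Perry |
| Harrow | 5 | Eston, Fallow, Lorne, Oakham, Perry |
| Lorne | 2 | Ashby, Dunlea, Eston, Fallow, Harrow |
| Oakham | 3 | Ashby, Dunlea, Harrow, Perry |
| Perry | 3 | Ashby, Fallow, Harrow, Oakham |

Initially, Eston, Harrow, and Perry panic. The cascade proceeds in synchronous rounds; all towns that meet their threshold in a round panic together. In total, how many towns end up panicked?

Round 1 — Eston, Harrow, Perry panic (initial).
Round 2 — checking thresholds:
  Ashby: 1 of 3 neighbours < 2, not yet.
  Fallow: 2 of 3 neighbours ≥ 1, panics.
  Lorne: 2 of 5 neighbours ≥ 2, panics.
  Oakham: 2 of 4 neighbours < 3, not yet.
Round 3 — checking thresholds:
  Ashby: 2 of 3 neighbours ≥ 2, panics.
  Dunlea: 1 of 2 neighbours < 2, not yet.
  Oakham: 2 of 4 neighbours < 3, not yet.
Round 4 — checking thresholds:
  Dunlea: 1 of 2 neighbours < 2, not yet.
  Oakham: 3 of 4 neighbours ≥ 3, panics.
Round 5 — checking thresholds:
  Dunlea: 2 of 2 neighbours ≥ 2, panics.
Round 6 — no new panics; cascade stops.

8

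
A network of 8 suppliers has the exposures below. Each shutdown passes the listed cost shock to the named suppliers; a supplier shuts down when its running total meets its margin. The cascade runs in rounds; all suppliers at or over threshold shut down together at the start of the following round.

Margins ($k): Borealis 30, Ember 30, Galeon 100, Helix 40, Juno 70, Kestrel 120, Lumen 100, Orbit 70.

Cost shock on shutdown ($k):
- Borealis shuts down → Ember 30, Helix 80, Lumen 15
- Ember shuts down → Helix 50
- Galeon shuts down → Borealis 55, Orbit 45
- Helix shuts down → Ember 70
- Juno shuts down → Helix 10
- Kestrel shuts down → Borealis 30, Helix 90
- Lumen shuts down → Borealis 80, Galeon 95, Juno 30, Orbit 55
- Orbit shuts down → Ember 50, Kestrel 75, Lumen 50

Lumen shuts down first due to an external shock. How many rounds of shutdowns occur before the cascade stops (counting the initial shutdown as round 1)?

Round 1 — Lumen shuts down (initial).
  Borealis: +80 → 80 ≥ 30
  Galeon: +95 → 95 < 100
  Juno: +30 → 30 < 70
  Orbit: +55 → 55 < 70
Round 2 — Borealis shuts down.
  Ember: +30 → 30 ≥ 30
  Helix: +80 → 80 ≥ 40
Round 3 — Ember, Helix shut down.
No further shutdowns.

3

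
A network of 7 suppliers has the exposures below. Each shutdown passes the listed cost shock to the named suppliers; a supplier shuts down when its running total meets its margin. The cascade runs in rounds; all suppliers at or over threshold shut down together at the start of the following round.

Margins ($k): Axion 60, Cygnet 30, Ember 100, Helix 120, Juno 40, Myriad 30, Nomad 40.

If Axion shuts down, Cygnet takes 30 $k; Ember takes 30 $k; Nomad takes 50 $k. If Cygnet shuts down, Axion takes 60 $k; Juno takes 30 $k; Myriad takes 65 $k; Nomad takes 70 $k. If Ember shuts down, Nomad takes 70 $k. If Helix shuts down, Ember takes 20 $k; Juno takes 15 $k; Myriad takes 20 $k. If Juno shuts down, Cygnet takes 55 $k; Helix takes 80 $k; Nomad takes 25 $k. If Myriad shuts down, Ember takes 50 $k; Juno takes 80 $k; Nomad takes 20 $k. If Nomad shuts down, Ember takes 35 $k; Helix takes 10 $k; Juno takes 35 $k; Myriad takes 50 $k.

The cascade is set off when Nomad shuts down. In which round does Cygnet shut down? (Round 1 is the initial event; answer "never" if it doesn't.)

4

Round 1 — Nomad shuts down (initial).
  Ember: +35 → 35 < 100
  Helix: +10 → 10 < 120
  Juno: +35 → 35 < 40
  Myriad: +50 → 50 ≥ 30
Round 2 — Myriad shuts down.
  Ember: +50 → 85 < 100
  Juno: +80 → 115 ≥ 40
Round 3 — Juno shuts down.
  Cygnet: +55 → 55 ≥ 30
  Helix: +80 → 90 < 120
Round 4 — Cygnet shuts down.
  Axion: +60 → 60 ≥ 60
Round 5 — Axion shuts down.
  Ember: +30 → 115 ≥ 100
Round 6 — Ember shuts down.
No further shutdowns.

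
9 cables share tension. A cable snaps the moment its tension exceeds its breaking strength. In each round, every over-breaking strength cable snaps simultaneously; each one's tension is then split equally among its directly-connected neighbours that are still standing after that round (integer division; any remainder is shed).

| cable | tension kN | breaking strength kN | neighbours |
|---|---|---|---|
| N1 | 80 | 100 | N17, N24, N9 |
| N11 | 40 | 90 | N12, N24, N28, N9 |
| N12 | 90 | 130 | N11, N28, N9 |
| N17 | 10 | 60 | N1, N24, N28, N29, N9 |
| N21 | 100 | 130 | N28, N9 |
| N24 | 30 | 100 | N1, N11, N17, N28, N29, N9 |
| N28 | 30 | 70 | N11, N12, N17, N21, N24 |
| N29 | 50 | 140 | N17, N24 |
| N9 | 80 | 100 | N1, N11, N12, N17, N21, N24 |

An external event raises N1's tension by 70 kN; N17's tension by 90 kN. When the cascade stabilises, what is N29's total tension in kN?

Round 1 — N1 at 150 > 100; N17 at 100 > 60. N1, N17 snap.
  N1 sheds 150 kN to N24, N9: 75 each.
    N24: 30+75 = 105 > 100
    N9: 80+75 = 155 > 100
  N17 sheds 100 kN to N24, N28, N29, N9: 25 each.
    N24: 105+25 = 130 > 100
    N28: 30+25 = 55 ≤ 70
    N29: 50+25 = 75 ≤ 140
    N9: 155+25 = 180 > 100
Round 2 — N24, N9 snap.
  N24 sheds 130 kN to N11, N28, N29: 43 each (1 lost).
    N11: 40+43 = 83 ≤ 90
    N28: 55+43 = 98 > 70
    N29: 75+43 = 118 ≤ 140
  N9 sheds 180 kN to N11, N12, N21: 60 each.
    N11: 83+60 = 143 > 90
    N12: 90+60 = 150 > 130
    N21: 100+60 = 160 > 130
Round 3 — N11, N12, N21, N28 snap.
  N11 sheds 143 kN: no online neighbours, lost.
  N12 sheds 150 kN: no online neighbours, lost.
  N21 sheds 160 kN: no online neighbours, lost.
  N28 sheds 98 kN: no online neighbours, lost.
No further breaks.

118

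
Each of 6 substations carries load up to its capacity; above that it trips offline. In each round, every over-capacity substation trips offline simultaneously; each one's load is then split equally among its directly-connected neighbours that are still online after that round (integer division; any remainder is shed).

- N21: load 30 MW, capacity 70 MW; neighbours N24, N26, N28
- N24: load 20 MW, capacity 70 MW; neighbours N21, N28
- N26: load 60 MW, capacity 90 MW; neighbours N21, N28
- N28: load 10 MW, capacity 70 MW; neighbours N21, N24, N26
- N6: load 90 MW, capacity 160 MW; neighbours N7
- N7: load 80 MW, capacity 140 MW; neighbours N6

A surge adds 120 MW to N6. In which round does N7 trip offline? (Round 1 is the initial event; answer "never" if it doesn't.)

Round 1 — N6 at 210 > 160. N6 trips offline.
  N6 sheds 210 MW to N7: 210 each.
    N7: 80+210 = 290 > 140
Round 2 — N7 trips offline.
  N7 sheds 290 MW: no online neighbours, lost.
No further trips.

2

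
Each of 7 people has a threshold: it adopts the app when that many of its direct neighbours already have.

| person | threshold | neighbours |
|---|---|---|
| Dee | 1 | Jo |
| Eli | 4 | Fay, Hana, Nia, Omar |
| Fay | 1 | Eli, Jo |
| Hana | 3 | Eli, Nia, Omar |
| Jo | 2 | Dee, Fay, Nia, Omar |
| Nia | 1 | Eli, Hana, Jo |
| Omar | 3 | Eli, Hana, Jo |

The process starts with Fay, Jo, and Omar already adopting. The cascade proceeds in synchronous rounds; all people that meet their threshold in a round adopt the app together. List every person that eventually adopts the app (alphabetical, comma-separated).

Round 1 — Fay, Jo, Omar adopt the app (initial).
Round 2 — checking thresholds:
  Dee: 1 of 1 neighbours ≥ 1, adopts the app.
  Eli: 2 of 4 neighbours < 4, holds.
  Hana: 1 of 3 neighbours < 3, holds.
  Nia: 1 of 3 neighbours ≥ 1, adopts the app.
Round 3 — no new adoptions; cascade stops.

Dee, Fay, Jo, Nia, Omar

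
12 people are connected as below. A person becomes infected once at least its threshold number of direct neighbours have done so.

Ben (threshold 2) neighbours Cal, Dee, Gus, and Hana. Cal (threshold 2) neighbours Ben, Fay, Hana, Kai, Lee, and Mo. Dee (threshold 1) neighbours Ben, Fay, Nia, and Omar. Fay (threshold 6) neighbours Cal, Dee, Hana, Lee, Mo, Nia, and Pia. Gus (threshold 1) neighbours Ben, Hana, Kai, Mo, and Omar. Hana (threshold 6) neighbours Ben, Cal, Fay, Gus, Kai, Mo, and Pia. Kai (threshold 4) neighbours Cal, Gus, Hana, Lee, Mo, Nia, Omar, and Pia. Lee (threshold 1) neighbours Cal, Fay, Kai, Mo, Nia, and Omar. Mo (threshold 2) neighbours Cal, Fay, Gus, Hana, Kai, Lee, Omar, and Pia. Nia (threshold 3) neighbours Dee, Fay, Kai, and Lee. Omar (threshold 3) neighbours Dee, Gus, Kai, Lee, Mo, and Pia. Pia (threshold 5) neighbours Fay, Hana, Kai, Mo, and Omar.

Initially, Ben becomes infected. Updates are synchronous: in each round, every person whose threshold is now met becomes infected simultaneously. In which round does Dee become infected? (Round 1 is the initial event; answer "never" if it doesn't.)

Round 1 — Ben becomes infected (initial).
Round 2 — checking thresholds:
  Cal: 1 of 6 neighbours < 2, not yet.
  Dee: 1 of 4 neighbours ≥ 1, becomes infected.
  Gus: 1 of 5 neighbours ≥ 1, becomes infected.
  Hana: 1 of 7 neighbours < 6, not yet.
Round 3 — no new infections; cascade stops.

2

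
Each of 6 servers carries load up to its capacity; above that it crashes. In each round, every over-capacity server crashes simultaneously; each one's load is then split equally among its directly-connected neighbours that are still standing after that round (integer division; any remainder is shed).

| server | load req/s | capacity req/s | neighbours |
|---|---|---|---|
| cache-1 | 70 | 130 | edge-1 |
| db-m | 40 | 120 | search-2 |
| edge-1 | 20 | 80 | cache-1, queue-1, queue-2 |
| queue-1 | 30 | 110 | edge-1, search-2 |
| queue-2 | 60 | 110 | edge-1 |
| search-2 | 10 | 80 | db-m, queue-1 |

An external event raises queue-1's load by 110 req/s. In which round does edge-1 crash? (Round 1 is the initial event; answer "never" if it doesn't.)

Round 1 — queue-1 at 140 > 110. queue-1 crashes.
  queue-1 sheds 140 req/s to edge-1, search-2: 70 each.
    edge-1: 20+70 = 90 > 80
    search-2: 10+70 = 80 ≤ 80
Round 2 — edge-1 crashes.
  edge-1 sheds 90 req/s to cache-1, queue-2: 45 each.
    cache-1: 70+45 = 115 ≤ 130
    queue-2: 60+45 = 105 ≤ 110
No further crashes.

2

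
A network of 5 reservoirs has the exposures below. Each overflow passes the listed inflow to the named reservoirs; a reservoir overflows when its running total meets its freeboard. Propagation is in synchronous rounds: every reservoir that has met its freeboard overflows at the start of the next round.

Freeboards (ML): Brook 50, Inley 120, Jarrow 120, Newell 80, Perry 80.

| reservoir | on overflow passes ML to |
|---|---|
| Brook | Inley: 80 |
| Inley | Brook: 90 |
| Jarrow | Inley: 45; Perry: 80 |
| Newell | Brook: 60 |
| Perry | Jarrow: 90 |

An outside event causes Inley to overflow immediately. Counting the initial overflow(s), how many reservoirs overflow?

2

Round 1 — Inley overflows (initial).
  Brook: +90 → 90 ≥ 50
Round 2 — Brook overflows.
No further overflows.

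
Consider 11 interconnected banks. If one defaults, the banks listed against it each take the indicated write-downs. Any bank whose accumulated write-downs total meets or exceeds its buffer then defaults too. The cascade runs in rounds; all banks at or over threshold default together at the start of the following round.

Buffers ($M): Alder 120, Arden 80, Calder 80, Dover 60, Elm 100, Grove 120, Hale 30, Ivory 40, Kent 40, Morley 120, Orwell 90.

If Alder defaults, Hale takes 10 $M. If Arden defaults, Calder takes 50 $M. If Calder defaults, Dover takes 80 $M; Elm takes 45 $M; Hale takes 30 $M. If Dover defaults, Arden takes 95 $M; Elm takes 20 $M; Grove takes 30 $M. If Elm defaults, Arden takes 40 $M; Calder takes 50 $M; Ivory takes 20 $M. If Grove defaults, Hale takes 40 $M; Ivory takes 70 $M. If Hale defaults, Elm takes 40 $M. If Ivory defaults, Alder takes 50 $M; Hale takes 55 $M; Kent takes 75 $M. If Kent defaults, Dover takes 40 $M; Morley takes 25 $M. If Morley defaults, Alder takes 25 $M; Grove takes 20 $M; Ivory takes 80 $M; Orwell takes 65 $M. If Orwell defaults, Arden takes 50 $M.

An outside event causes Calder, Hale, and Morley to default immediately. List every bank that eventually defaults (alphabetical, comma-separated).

Arden, Calder, Dover, Elm, Hale, Ivory, Kent, Morley

Round 1 — Calder, Hale, Morley default (initial).
  Alder: +25 → 25 < 120
  Dover: +80 → 80 ≥ 60
  Elm: +45+40 → 85 < 100
  Grove: +20 → 20 < 120
  Ivory: +80 → 80 ≥ 40
  Orwell: +65 → 65 < 90
Round 2 — Dover, Ivory default.
  Alder: +50 → 75 < 120
  Arden: +95 → 95 ≥ 80
  Elm: +20 → 105 ≥ 100
  Grove: +30 → 50 < 120
  Kent: +75 → 75 ≥ 40
Round 3 — Arden, Elm, Kent default.
No further defaults.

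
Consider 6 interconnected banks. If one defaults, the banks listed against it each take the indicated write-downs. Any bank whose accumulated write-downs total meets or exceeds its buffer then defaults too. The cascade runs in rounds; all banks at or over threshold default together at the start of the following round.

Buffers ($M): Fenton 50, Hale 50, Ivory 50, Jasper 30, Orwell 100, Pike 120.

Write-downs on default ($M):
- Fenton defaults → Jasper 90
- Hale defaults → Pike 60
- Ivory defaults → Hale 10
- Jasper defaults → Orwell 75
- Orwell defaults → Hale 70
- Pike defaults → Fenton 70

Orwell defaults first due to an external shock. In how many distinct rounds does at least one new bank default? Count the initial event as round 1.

2

Round 1 — Orwell defaults (initial).
  Hale: +70 → 70 ≥ 50
Round 2 — Hale defaults.
  Pike: +60 → 60 < 120
No further defaults.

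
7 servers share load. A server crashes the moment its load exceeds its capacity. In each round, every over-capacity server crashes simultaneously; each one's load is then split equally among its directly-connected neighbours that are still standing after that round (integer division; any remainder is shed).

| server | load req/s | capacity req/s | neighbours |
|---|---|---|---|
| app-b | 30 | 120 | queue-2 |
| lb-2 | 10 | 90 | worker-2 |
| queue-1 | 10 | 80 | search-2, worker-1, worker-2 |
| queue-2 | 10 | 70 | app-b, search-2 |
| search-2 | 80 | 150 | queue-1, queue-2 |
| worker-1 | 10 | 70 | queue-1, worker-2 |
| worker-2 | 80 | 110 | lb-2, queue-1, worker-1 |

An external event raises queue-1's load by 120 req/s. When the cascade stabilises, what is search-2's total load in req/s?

Round 1 — queue-1 at 130 > 80. queue-1 crashes.
  queue-1 sheds 130 req/s to search-2, worker-1, worker-2: 43 each (1 lost).
    search-2: 80+43 = 123 ≤ 150
    worker-1: 10+43 = 53 ≤ 70
    worker-2: 80+43 = 123 > 110
Round 2 — worker-2 crashes.
  worker-2 sheds 123 req/s to lb-2, worker-1: 61 each (1 lost).
    lb-2: 10+61 = 71 ≤ 90
    worker-1: 53+61 = 114 > 70
Round 3 — worker-1 crashes.
  worker-1 sheds 114 req/s: no online neighbours, lost.
No further crashes.

123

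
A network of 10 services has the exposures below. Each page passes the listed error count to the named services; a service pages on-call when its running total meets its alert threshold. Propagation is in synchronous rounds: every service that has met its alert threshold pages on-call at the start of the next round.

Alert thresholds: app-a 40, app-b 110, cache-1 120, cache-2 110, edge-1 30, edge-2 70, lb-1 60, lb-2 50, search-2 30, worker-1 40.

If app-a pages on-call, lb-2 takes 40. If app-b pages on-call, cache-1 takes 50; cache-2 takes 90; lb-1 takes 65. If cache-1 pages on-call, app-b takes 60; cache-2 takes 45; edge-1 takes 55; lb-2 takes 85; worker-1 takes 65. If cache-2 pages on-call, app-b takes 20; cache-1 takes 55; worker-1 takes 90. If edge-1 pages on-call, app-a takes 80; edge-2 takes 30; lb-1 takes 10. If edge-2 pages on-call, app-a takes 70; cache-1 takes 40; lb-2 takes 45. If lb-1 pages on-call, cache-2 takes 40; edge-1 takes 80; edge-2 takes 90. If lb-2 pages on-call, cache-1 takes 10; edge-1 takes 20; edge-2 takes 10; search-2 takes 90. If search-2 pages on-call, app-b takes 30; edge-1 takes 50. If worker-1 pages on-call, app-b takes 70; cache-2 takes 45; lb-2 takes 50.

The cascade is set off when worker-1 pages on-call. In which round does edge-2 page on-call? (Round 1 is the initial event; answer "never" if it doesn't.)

never

Round 1 — worker-1 pages on-call (initial).
  app-b: +70 → 70 < 110
  cache-2: +45 → 45 < 110
  lb-2: +50 → 50 ≥ 50
Round 2 — lb-2 pages on-call.
  cache-1: +10 → 10 < 120
  edge-1: +20 → 20 < 30
  edge-2: +10 → 10 < 70
  search-2: +90 → 90 ≥ 30
Round 3 — search-2 pages on-call.
  app-b: +30 → 100 < 110
  edge-1: +50 → 70 ≥ 30
Round 4 — edge-1 pages on-call.
  app-a: +80 → 80 ≥ 40
  edge-2: +30 → 40 < 70
  lb-1: +10 → 10 < 60
Round 5 — app-a pages on-call.
No further pages.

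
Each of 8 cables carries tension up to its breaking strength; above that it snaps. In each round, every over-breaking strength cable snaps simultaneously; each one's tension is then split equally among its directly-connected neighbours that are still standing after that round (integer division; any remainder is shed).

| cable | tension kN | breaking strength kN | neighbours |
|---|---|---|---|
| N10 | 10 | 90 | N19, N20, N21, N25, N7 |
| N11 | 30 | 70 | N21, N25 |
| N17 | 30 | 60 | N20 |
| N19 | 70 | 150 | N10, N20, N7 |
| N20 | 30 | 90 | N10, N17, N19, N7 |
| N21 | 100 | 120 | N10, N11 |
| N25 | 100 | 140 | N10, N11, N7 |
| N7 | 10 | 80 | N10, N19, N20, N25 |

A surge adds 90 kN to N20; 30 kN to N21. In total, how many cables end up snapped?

Round 1 — N20 at 120 > 90; N21 at 130 > 120. N20, N21 snap.
  N20 sheds 120 kN to N10, N17, N19, N7: 30 each.
    N10: 10+30 = 40 ≤ 90
    N17: 30+30 = 60 ≤ 60
    N19: 70+30 = 100 ≤ 150
    N7: 10+30 = 40 ≤ 80
  N21 sheds 130 kN to N10, N11: 65 each.
    N10: 40+65 = 105 > 90
    N11: 30+65 = 95 > 70
Round 2 — N10, N11 snap.
  N10 sheds 105 kN to N19, N25, N7: 35 each.
    N19: 100+35 = 135 ≤ 150
    N25: 100+35 = 135 ≤ 140
    N7: 40+35 = 75 ≤ 80
  N11 sheds 95 kN to N25: 95 each.
    N25: 135+95 = 230 > 140
Round 3 — N25 snaps.
  N25 sheds 230 kN to N7: 230 each.
    N7: 75+230 = 305 > 80
Round 4 — N7 snaps.
  N7 sheds 305 kN to N19: 305 each.
    N19: 135+305 = 440 > 150
Round 5 — N19 snaps.
  N19 sheds 440 kN: no online neighbours, lost.
No further breaks.

7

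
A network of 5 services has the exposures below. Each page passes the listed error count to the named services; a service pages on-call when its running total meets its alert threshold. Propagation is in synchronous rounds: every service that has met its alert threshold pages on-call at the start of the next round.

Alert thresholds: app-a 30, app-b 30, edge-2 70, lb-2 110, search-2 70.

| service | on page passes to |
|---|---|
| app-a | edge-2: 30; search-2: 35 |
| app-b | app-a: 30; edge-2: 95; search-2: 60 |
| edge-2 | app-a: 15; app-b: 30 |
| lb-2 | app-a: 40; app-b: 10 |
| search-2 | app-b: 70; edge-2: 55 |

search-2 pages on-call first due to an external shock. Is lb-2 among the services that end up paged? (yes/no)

Round 1 — search-2 pages on-call (initial).
  app-b: +70 → 70 ≥ 30
  edge-2: +55 → 55 < 70
Round 2 — app-b pages on-call.
  app-a: +30 → 30 ≥ 30
  edge-2: +95 → 150 ≥ 70
Round 3 — app-a, edge-2 page on-call.
No further pages.

no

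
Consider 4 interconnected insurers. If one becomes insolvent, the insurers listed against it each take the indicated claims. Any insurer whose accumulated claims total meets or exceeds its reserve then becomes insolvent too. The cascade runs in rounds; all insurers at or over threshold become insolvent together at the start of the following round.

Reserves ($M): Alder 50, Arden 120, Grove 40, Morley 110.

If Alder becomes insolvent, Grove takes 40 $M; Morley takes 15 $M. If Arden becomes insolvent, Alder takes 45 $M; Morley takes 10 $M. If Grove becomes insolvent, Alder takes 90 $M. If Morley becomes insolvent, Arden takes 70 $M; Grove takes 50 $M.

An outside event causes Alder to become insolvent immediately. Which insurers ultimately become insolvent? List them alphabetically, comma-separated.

Alder, Grove

Round 1 — Alder becomes insolvent (initial).
  Grove: +40 → 40 ≥ 40
  Morley: +15 → 15 < 110
Round 2 — Grove becomes insolvent.
No further insolvencies.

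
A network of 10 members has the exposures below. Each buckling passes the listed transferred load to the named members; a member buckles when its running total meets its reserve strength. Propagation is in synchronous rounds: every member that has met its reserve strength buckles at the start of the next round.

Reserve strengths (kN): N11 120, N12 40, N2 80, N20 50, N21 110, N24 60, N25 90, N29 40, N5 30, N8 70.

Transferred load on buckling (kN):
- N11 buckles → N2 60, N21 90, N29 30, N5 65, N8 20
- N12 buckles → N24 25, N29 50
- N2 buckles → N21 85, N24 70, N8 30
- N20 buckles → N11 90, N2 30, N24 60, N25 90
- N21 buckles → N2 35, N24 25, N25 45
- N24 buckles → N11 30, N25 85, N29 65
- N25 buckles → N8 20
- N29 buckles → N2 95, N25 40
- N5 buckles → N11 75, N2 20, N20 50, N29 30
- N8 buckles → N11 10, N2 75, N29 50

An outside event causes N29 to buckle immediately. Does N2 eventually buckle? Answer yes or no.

Round 1 — N29 buckles (initial).
  N2: +95 → 95 ≥ 80
  N25: +40 → 40 < 90
Round 2 — N2 buckles.
  N21: +85 → 85 < 110
  N24: +70 → 70 ≥ 60
  N8: +30 → 30 < 70
Round 3 — N24 buckles.
  N11: +30 → 30 < 120
  N25: +85 → 125 ≥ 90
Round 4 — N25 buckles.
  N8: +20 → 50 < 70
No further bucklings.

yes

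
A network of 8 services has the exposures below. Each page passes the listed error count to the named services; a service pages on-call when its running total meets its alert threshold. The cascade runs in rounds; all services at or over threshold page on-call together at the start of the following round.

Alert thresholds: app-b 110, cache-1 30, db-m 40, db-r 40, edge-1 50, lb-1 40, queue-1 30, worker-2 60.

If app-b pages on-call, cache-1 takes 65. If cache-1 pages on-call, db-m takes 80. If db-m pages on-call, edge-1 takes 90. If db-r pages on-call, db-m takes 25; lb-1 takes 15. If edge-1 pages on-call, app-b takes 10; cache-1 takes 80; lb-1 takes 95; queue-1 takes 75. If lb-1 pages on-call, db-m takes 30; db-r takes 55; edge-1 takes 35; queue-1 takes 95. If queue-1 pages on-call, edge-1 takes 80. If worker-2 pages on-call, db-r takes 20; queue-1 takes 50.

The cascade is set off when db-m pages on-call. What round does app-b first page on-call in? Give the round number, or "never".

Round 1 — db-m pages on-call (initial).
  edge-1: +90 → 90 ≥ 50
Round 2 — edge-1 pages on-call.
  app-b: +10 → 10 < 110
  cache-1: +80 → 80 ≥ 30
  lb-1: +95 → 95 ≥ 40
  queue-1: +75 → 75 ≥ 30
Round 3 — cache-1, lb-1, queue-1 page on-call.
  db-r: +55 → 55 ≥ 40
Round 4 — db-r pages on-call.
No further pages.

never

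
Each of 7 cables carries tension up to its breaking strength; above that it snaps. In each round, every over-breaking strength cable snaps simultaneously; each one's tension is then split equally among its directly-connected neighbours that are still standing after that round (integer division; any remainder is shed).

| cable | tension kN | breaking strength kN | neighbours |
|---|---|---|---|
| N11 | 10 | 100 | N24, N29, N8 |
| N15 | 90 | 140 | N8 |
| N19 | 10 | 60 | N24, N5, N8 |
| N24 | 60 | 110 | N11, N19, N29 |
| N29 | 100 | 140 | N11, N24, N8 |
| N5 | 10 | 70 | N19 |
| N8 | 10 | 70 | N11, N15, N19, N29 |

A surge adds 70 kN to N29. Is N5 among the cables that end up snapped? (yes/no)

no

Round 1 — N29 at 170 > 140. N29 snaps.
  N29 sheds 170 kN to N11, N24, N8: 56 each (2 lost).
    N11: 10+56 = 66 ≤ 100
    N24: 60+56 = 116 > 110
    N8: 10+56 = 66 ≤ 70
Round 2 — N24 snaps.
  N24 sheds 116 kN to N11, N19: 58 each.
    N11: 66+58 = 124 > 100
    N19: 10+58 = 68 > 60
Round 3 — N11, N19 snap.
  N11 sheds 124 kN to N8: 124 each.
    N8: 66+124 = 190 > 70
  N19 sheds 68 kN to N5, N8: 34 each.
    N5: 10+34 = 44 ≤ 70
    N8: 190+34 = 224 > 70
Round 4 — N8 snaps.
  N8 sheds 224 kN to N15: 224 each.
    N15: 90+224 = 314 > 140
Round 5 — N15 snaps.
  N15 sheds 314 kN: no online neighbours, lost.
No further breaks.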